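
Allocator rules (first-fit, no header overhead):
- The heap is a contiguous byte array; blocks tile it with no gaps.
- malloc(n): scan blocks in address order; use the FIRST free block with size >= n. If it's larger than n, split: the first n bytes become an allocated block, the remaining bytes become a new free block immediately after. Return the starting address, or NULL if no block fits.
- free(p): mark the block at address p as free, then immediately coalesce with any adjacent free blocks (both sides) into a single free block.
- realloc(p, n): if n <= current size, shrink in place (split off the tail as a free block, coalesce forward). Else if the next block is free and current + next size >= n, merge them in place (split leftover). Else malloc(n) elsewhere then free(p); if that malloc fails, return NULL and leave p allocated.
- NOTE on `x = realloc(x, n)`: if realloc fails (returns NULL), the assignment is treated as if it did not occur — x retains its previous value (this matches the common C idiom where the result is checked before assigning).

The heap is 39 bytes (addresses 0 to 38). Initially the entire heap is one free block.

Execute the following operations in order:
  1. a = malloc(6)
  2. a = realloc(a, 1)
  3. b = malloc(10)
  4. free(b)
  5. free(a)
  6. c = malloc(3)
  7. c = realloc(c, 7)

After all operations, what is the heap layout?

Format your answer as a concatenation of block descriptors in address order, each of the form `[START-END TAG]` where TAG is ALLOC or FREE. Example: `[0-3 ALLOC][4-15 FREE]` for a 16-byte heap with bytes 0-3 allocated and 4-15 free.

Answer: [0-6 ALLOC][7-38 FREE]

Derivation:
Op 1: a = malloc(6) -> a = 0; heap: [0-5 ALLOC][6-38 FREE]
Op 2: a = realloc(a, 1) -> a = 0; heap: [0-0 ALLOC][1-38 FREE]
Op 3: b = malloc(10) -> b = 1; heap: [0-0 ALLOC][1-10 ALLOC][11-38 FREE]
Op 4: free(b) -> (freed b); heap: [0-0 ALLOC][1-38 FREE]
Op 5: free(a) -> (freed a); heap: [0-38 FREE]
Op 6: c = malloc(3) -> c = 0; heap: [0-2 ALLOC][3-38 FREE]
Op 7: c = realloc(c, 7) -> c = 0; heap: [0-6 ALLOC][7-38 FREE]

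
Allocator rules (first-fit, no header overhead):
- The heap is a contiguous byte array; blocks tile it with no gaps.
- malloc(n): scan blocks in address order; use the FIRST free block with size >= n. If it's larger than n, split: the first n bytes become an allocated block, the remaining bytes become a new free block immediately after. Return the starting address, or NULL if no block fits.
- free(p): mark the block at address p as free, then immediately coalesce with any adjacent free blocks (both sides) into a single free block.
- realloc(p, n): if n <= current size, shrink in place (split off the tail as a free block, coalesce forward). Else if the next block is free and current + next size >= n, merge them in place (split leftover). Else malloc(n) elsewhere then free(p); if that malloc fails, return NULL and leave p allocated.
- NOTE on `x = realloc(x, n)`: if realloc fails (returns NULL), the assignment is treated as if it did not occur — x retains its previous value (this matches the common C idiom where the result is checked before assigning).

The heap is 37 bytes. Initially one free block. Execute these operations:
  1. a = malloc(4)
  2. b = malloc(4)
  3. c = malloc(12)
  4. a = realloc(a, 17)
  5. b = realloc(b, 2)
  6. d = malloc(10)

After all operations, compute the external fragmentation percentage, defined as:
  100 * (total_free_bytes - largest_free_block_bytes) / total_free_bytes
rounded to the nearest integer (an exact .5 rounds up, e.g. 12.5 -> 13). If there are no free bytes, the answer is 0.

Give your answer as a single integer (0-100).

Answer: 33

Derivation:
Op 1: a = malloc(4) -> a = 0; heap: [0-3 ALLOC][4-36 FREE]
Op 2: b = malloc(4) -> b = 4; heap: [0-3 ALLOC][4-7 ALLOC][8-36 FREE]
Op 3: c = malloc(12) -> c = 8; heap: [0-3 ALLOC][4-7 ALLOC][8-19 ALLOC][20-36 FREE]
Op 4: a = realloc(a, 17) -> a = 20; heap: [0-3 FREE][4-7 ALLOC][8-19 ALLOC][20-36 ALLOC]
Op 5: b = realloc(b, 2) -> b = 4; heap: [0-3 FREE][4-5 ALLOC][6-7 FREE][8-19 ALLOC][20-36 ALLOC]
Op 6: d = malloc(10) -> d = NULL; heap: [0-3 FREE][4-5 ALLOC][6-7 FREE][8-19 ALLOC][20-36 ALLOC]
Free blocks: [4 2] total_free=6 largest=4 -> 100*(6-4)/6 = 200/6 ≈ 33.333 -> rounds to 33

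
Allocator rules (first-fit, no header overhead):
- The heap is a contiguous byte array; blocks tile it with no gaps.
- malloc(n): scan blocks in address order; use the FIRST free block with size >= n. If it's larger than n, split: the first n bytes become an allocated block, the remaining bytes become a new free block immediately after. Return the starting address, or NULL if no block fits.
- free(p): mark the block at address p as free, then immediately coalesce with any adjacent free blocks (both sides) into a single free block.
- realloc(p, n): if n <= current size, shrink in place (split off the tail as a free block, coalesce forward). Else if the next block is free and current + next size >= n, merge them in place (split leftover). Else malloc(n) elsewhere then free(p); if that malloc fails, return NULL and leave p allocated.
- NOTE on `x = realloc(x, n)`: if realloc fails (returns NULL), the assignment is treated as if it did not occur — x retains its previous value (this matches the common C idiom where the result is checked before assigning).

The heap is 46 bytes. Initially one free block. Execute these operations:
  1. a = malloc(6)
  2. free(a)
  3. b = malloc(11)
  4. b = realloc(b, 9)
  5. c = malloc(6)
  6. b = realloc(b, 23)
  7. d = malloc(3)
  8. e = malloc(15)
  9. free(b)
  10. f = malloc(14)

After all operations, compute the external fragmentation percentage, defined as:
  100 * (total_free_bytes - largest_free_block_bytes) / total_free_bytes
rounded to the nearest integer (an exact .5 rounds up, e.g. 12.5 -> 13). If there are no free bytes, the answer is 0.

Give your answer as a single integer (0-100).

Answer: 26

Derivation:
Op 1: a = malloc(6) -> a = 0; heap: [0-5 ALLOC][6-45 FREE]
Op 2: free(a) -> (freed a); heap: [0-45 FREE]
Op 3: b = malloc(11) -> b = 0; heap: [0-10 ALLOC][11-45 FREE]
Op 4: b = realloc(b, 9) -> b = 0; heap: [0-8 ALLOC][9-45 FREE]
Op 5: c = malloc(6) -> c = 9; heap: [0-8 ALLOC][9-14 ALLOC][15-45 FREE]
Op 6: b = realloc(b, 23) -> b = 15; heap: [0-8 FREE][9-14 ALLOC][15-37 ALLOC][38-45 FREE]
Op 7: d = malloc(3) -> d = 0; heap: [0-2 ALLOC][3-8 FREE][9-14 ALLOC][15-37 ALLOC][38-45 FREE]
Op 8: e = malloc(15) -> e = NULL; heap: [0-2 ALLOC][3-8 FREE][9-14 ALLOC][15-37 ALLOC][38-45 FREE]
Op 9: free(b) -> (freed b); heap: [0-2 ALLOC][3-8 FREE][9-14 ALLOC][15-45 FREE]
Op 10: f = malloc(14) -> f = 15; heap: [0-2 ALLOC][3-8 FREE][9-14 ALLOC][15-28 ALLOC][29-45 FREE]
Free blocks: [6 17] total_free=23 largest=17 -> 100*(23-17)/23 = 600/23 ≈ 26.087 -> rounds to 26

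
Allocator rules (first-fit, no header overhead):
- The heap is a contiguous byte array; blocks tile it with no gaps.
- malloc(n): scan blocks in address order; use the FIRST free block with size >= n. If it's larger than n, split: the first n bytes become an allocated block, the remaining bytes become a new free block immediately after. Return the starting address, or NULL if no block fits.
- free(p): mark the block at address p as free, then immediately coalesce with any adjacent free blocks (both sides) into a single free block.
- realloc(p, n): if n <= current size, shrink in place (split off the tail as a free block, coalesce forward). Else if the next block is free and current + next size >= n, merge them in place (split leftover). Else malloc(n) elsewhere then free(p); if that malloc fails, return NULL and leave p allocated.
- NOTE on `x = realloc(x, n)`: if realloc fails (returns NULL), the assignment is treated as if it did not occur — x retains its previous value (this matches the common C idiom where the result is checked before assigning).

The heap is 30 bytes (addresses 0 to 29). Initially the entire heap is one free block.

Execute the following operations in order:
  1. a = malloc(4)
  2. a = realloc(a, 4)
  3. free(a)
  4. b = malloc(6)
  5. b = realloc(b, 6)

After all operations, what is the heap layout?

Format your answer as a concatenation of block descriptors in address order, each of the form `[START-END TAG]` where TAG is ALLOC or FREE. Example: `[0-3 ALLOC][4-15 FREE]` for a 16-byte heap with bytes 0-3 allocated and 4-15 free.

Op 1: a = malloc(4) -> a = 0; heap: [0-3 ALLOC][4-29 FREE]
Op 2: a = realloc(a, 4) -> a = 0; heap: [0-3 ALLOC][4-29 FREE]
Op 3: free(a) -> (freed a); heap: [0-29 FREE]
Op 4: b = malloc(6) -> b = 0; heap: [0-5 ALLOC][6-29 FREE]
Op 5: b = realloc(b, 6) -> b = 0; heap: [0-5 ALLOC][6-29 FREE]

Answer: [0-5 ALLOC][6-29 FREE]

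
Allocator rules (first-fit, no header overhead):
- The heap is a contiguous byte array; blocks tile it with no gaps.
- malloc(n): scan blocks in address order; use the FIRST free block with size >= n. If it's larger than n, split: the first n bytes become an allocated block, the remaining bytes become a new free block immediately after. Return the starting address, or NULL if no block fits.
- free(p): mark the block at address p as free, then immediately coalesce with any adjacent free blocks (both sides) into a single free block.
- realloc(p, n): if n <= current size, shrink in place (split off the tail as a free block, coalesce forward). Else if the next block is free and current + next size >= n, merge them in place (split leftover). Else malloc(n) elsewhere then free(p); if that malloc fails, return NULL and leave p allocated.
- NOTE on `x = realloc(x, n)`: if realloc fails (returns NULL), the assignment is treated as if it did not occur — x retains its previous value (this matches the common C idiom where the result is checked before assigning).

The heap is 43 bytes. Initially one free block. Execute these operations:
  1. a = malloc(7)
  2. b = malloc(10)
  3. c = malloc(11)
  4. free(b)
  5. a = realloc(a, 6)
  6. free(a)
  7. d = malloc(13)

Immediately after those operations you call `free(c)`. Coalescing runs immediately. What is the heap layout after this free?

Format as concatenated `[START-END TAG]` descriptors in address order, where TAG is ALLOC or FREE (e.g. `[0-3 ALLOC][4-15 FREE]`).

Op 1: a = malloc(7) -> a = 0; heap: [0-6 ALLOC][7-42 FREE]
Op 2: b = malloc(10) -> b = 7; heap: [0-6 ALLOC][7-16 ALLOC][17-42 FREE]
Op 3: c = malloc(11) -> c = 17; heap: [0-6 ALLOC][7-16 ALLOC][17-27 ALLOC][28-42 FREE]
Op 4: free(b) -> (freed b); heap: [0-6 ALLOC][7-16 FREE][17-27 ALLOC][28-42 FREE]
Op 5: a = realloc(a, 6) -> a = 0; heap: [0-5 ALLOC][6-16 FREE][17-27 ALLOC][28-42 FREE]
Op 6: free(a) -> (freed a); heap: [0-16 FREE][17-27 ALLOC][28-42 FREE]
Op 7: d = malloc(13) -> d = 0; heap: [0-12 ALLOC][13-16 FREE][17-27 ALLOC][28-42 FREE]
free(c): c = 17 -> block [17-27 ALLOC]; mark free, coalesce with adjacent free neighbors -> [0-12 ALLOC][13-42 FREE]

Answer: [0-12 ALLOC][13-42 FREE]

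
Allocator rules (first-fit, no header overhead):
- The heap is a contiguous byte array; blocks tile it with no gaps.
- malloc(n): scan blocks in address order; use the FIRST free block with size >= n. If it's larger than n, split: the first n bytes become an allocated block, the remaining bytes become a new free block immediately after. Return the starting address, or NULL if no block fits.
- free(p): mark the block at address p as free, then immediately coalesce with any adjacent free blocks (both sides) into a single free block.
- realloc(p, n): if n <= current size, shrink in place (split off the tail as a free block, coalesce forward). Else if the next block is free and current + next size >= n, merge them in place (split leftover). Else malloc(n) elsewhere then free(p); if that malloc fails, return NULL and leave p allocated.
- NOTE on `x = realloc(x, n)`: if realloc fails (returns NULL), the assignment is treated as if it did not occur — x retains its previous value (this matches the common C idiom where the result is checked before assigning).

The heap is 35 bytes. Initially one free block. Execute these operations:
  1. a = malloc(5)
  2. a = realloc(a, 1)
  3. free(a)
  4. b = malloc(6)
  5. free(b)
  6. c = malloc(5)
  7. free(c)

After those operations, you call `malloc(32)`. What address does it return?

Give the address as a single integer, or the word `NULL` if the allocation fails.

Answer: 0

Derivation:
Op 1: a = malloc(5) -> a = 0; heap: [0-4 ALLOC][5-34 FREE]
Op 2: a = realloc(a, 1) -> a = 0; heap: [0-0 ALLOC][1-34 FREE]
Op 3: free(a) -> (freed a); heap: [0-34 FREE]
Op 4: b = malloc(6) -> b = 0; heap: [0-5 ALLOC][6-34 FREE]
Op 5: free(b) -> (freed b); heap: [0-34 FREE]
Op 6: c = malloc(5) -> c = 0; heap: [0-4 ALLOC][5-34 FREE]
Op 7: free(c) -> (freed c); heap: [0-34 FREE]
malloc(32): first-fit scan over [0-34 FREE] -> 0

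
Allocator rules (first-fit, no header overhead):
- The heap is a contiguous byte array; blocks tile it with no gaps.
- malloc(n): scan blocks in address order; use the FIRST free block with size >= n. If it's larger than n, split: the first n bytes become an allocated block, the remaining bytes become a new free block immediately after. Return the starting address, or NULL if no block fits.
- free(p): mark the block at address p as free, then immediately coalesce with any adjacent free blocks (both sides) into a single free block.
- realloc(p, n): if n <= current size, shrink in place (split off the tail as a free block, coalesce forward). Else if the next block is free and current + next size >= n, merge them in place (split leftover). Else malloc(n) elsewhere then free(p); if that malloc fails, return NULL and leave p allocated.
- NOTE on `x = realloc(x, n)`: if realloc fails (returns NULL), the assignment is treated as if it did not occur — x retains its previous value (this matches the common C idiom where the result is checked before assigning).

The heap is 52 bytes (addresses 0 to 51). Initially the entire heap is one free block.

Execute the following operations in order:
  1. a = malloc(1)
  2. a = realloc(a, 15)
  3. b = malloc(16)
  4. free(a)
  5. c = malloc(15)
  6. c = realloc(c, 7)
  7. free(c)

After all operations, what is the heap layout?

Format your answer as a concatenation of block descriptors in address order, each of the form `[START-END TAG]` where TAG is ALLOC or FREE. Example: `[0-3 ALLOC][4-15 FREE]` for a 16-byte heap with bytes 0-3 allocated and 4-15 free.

Answer: [0-14 FREE][15-30 ALLOC][31-51 FREE]

Derivation:
Op 1: a = malloc(1) -> a = 0; heap: [0-0 ALLOC][1-51 FREE]
Op 2: a = realloc(a, 15) -> a = 0; heap: [0-14 ALLOC][15-51 FREE]
Op 3: b = malloc(16) -> b = 15; heap: [0-14 ALLOC][15-30 ALLOC][31-51 FREE]
Op 4: free(a) -> (freed a); heap: [0-14 FREE][15-30 ALLOC][31-51 FREE]
Op 5: c = malloc(15) -> c = 0; heap: [0-14 ALLOC][15-30 ALLOC][31-51 FREE]
Op 6: c = realloc(c, 7) -> c = 0; heap: [0-6 ALLOC][7-14 FREE][15-30 ALLOC][31-51 FREE]
Op 7: free(c) -> (freed c); heap: [0-14 FREE][15-30 ALLOC][31-51 FREE]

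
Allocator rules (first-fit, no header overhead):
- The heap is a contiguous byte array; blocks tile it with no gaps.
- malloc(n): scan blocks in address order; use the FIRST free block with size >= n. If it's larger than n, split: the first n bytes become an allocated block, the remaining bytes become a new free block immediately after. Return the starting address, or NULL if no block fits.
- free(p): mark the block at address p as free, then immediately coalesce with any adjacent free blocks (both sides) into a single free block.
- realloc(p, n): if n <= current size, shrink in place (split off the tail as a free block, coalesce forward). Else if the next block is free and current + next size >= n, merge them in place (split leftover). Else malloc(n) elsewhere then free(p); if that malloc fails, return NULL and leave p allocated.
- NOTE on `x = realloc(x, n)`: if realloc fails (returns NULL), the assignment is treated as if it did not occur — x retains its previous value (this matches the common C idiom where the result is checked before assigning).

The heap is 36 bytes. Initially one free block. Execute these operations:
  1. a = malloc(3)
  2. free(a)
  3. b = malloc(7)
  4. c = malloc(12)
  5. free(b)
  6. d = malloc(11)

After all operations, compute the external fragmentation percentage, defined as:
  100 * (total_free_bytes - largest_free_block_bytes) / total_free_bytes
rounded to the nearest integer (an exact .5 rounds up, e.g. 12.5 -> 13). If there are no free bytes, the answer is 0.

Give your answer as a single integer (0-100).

Op 1: a = malloc(3) -> a = 0; heap: [0-2 ALLOC][3-35 FREE]
Op 2: free(a) -> (freed a); heap: [0-35 FREE]
Op 3: b = malloc(7) -> b = 0; heap: [0-6 ALLOC][7-35 FREE]
Op 4: c = malloc(12) -> c = 7; heap: [0-6 ALLOC][7-18 ALLOC][19-35 FREE]
Op 5: free(b) -> (freed b); heap: [0-6 FREE][7-18 ALLOC][19-35 FREE]
Op 6: d = malloc(11) -> d = 19; heap: [0-6 FREE][7-18 ALLOC][19-29 ALLOC][30-35 FREE]
Free blocks: [7 6] total_free=13 largest=7 -> 100*(13-7)/13 = 600/13 ≈ 46.154 -> rounds to 46

Answer: 46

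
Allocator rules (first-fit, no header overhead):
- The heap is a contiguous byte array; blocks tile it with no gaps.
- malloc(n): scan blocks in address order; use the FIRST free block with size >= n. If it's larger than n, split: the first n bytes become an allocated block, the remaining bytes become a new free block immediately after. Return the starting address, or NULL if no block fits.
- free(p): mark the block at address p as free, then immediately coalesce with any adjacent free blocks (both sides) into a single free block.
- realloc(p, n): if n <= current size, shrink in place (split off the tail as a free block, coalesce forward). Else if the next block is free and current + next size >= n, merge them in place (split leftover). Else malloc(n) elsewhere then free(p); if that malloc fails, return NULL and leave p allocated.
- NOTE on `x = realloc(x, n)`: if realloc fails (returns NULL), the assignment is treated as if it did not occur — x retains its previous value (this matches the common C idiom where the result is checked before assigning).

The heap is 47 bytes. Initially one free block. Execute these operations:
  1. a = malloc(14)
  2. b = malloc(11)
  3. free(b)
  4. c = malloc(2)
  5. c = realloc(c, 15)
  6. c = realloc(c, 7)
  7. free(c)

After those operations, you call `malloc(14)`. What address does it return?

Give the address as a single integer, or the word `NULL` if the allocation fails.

Op 1: a = malloc(14) -> a = 0; heap: [0-13 ALLOC][14-46 FREE]
Op 2: b = malloc(11) -> b = 14; heap: [0-13 ALLOC][14-24 ALLOC][25-46 FREE]
Op 3: free(b) -> (freed b); heap: [0-13 ALLOC][14-46 FREE]
Op 4: c = malloc(2) -> c = 14; heap: [0-13 ALLOC][14-15 ALLOC][16-46 FREE]
Op 5: c = realloc(c, 15) -> c = 14; heap: [0-13 ALLOC][14-28 ALLOC][29-46 FREE]
Op 6: c = realloc(c, 7) -> c = 14; heap: [0-13 ALLOC][14-20 ALLOC][21-46 FREE]
Op 7: free(c) -> (freed c); heap: [0-13 ALLOC][14-46 FREE]
malloc(14): first-fit scan over [0-13 ALLOC][14-46 FREE] -> 14

Answer: 14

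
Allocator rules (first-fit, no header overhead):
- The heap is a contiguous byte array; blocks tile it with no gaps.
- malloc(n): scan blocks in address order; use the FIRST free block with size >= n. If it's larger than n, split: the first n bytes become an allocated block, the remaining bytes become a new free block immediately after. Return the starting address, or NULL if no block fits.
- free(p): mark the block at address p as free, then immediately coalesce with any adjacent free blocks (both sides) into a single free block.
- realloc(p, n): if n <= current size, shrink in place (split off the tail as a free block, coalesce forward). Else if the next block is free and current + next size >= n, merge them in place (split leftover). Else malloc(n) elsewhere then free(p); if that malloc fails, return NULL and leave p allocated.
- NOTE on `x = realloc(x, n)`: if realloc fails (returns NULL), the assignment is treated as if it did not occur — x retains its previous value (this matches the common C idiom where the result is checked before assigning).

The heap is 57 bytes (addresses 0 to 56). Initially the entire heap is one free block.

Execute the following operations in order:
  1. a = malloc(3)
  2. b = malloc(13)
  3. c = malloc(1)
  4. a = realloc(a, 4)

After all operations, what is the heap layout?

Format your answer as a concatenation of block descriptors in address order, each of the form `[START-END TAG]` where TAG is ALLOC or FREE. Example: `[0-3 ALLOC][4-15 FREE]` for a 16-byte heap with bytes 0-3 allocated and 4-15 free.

Op 1: a = malloc(3) -> a = 0; heap: [0-2 ALLOC][3-56 FREE]
Op 2: b = malloc(13) -> b = 3; heap: [0-2 ALLOC][3-15 ALLOC][16-56 FREE]
Op 3: c = malloc(1) -> c = 16; heap: [0-2 ALLOC][3-15 ALLOC][16-16 ALLOC][17-56 FREE]
Op 4: a = realloc(a, 4) -> a = 17; heap: [0-2 FREE][3-15 ALLOC][16-16 ALLOC][17-20 ALLOC][21-56 FREE]

Answer: [0-2 FREE][3-15 ALLOC][16-16 ALLOC][17-20 ALLOC][21-56 FREE]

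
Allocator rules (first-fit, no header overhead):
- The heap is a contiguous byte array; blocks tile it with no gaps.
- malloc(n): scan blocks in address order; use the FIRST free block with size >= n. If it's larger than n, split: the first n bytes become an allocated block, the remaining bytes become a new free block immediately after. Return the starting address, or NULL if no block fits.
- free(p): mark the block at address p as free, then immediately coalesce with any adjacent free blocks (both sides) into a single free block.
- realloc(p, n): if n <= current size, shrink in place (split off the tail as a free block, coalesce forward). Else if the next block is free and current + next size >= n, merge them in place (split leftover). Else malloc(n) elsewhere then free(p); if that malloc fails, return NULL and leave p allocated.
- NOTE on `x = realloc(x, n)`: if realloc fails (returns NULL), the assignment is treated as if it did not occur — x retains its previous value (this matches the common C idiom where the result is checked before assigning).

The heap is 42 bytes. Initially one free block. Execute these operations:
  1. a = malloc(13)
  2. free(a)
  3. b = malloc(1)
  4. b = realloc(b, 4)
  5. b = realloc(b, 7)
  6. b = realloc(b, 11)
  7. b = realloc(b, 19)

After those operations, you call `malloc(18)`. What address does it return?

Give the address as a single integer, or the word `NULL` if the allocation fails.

Op 1: a = malloc(13) -> a = 0; heap: [0-12 ALLOC][13-41 FREE]
Op 2: free(a) -> (freed a); heap: [0-41 FREE]
Op 3: b = malloc(1) -> b = 0; heap: [0-0 ALLOC][1-41 FREE]
Op 4: b = realloc(b, 4) -> b = 0; heap: [0-3 ALLOC][4-41 FREE]
Op 5: b = realloc(b, 7) -> b = 0; heap: [0-6 ALLOC][7-41 FREE]
Op 6: b = realloc(b, 11) -> b = 0; heap: [0-10 ALLOC][11-41 FREE]
Op 7: b = realloc(b, 19) -> b = 0; heap: [0-18 ALLOC][19-41 FREE]
malloc(18): first-fit scan over [0-18 ALLOC][19-41 FREE] -> 19

Answer: 19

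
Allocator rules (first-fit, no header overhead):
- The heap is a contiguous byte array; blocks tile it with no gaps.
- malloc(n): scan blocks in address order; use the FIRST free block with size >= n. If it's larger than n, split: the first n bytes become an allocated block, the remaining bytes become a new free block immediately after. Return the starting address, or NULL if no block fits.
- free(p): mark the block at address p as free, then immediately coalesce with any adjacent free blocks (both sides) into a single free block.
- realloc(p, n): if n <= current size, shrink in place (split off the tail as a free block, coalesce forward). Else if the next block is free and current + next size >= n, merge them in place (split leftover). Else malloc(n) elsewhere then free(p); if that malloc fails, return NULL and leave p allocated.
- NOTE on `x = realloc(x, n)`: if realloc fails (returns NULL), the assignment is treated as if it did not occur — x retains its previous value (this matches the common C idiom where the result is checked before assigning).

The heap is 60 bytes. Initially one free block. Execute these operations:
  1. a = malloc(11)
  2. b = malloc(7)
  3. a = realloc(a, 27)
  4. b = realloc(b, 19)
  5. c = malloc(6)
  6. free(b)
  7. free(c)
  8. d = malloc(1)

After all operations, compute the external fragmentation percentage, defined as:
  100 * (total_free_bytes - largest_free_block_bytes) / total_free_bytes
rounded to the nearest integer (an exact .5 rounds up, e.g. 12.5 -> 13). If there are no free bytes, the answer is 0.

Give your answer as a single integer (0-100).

Answer: 47

Derivation:
Op 1: a = malloc(11) -> a = 0; heap: [0-10 ALLOC][11-59 FREE]
Op 2: b = malloc(7) -> b = 11; heap: [0-10 ALLOC][11-17 ALLOC][18-59 FREE]
Op 3: a = realloc(a, 27) -> a = 18; heap: [0-10 FREE][11-17 ALLOC][18-44 ALLOC][45-59 FREE]
Op 4: b = realloc(b, 19) -> NULL (b unchanged); heap: [0-10 FREE][11-17 ALLOC][18-44 ALLOC][45-59 FREE]
Op 5: c = malloc(6) -> c = 0; heap: [0-5 ALLOC][6-10 FREE][11-17 ALLOC][18-44 ALLOC][45-59 FREE]
Op 6: free(b) -> (freed b); heap: [0-5 ALLOC][6-17 FREE][18-44 ALLOC][45-59 FREE]
Op 7: free(c) -> (freed c); heap: [0-17 FREE][18-44 ALLOC][45-59 FREE]
Op 8: d = malloc(1) -> d = 0; heap: [0-0 ALLOC][1-17 FREE][18-44 ALLOC][45-59 FREE]
Free blocks: [17 15] total_free=32 largest=17 -> 100*(32-17)/32 = 1500/32 = 46.875 -> rounds to 47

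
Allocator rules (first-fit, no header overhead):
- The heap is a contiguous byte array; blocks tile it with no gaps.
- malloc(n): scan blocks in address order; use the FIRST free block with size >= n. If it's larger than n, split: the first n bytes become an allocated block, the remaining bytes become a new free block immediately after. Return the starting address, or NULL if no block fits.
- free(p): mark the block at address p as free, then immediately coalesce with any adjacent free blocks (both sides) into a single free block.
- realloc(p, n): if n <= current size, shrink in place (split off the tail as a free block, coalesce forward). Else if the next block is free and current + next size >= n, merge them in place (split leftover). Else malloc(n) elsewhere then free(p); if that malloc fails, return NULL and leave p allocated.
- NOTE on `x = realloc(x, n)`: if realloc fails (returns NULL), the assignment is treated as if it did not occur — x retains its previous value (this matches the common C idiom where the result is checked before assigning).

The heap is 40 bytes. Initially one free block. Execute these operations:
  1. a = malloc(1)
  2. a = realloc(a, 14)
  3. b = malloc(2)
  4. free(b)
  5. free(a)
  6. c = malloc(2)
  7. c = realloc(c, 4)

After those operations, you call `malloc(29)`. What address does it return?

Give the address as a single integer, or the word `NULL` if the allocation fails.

Op 1: a = malloc(1) -> a = 0; heap: [0-0 ALLOC][1-39 FREE]
Op 2: a = realloc(a, 14) -> a = 0; heap: [0-13 ALLOC][14-39 FREE]
Op 3: b = malloc(2) -> b = 14; heap: [0-13 ALLOC][14-15 ALLOC][16-39 FREE]
Op 4: free(b) -> (freed b); heap: [0-13 ALLOC][14-39 FREE]
Op 5: free(a) -> (freed a); heap: [0-39 FREE]
Op 6: c = malloc(2) -> c = 0; heap: [0-1 ALLOC][2-39 FREE]
Op 7: c = realloc(c, 4) -> c = 0; heap: [0-3 ALLOC][4-39 FREE]
malloc(29): first-fit scan over [0-3 ALLOC][4-39 FREE] -> 4

Answer: 4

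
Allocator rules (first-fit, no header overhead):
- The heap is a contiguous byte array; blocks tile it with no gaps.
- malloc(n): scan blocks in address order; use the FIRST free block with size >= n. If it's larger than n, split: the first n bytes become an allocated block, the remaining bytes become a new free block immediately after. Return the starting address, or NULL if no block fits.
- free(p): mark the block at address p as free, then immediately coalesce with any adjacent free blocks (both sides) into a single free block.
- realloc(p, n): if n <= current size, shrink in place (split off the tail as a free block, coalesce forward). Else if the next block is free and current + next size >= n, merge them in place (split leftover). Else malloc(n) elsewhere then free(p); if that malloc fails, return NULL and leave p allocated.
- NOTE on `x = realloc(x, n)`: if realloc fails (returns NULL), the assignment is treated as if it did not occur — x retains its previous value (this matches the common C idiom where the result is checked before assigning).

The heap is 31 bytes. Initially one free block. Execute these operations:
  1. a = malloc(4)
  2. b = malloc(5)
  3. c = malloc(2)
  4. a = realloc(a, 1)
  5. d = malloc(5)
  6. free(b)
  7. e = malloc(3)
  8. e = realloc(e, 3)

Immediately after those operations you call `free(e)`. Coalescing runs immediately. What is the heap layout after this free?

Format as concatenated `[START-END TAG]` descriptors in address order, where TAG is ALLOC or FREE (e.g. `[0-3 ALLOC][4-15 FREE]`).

Answer: [0-0 ALLOC][1-8 FREE][9-10 ALLOC][11-15 ALLOC][16-30 FREE]

Derivation:
Op 1: a = malloc(4) -> a = 0; heap: [0-3 ALLOC][4-30 FREE]
Op 2: b = malloc(5) -> b = 4; heap: [0-3 ALLOC][4-8 ALLOC][9-30 FREE]
Op 3: c = malloc(2) -> c = 9; heap: [0-3 ALLOC][4-8 ALLOC][9-10 ALLOC][11-30 FREE]
Op 4: a = realloc(a, 1) -> a = 0; heap: [0-0 ALLOC][1-3 FREE][4-8 ALLOC][9-10 ALLOC][11-30 FREE]
Op 5: d = malloc(5) -> d = 11; heap: [0-0 ALLOC][1-3 FREE][4-8 ALLOC][9-10 ALLOC][11-15 ALLOC][16-30 FREE]
Op 6: free(b) -> (freed b); heap: [0-0 ALLOC][1-8 FREE][9-10 ALLOC][11-15 ALLOC][16-30 FREE]
Op 7: e = malloc(3) -> e = 1; heap: [0-0 ALLOC][1-3 ALLOC][4-8 FREE][9-10 ALLOC][11-15 ALLOC][16-30 FREE]
Op 8: e = realloc(e, 3) -> e = 1; heap: [0-0 ALLOC][1-3 ALLOC][4-8 FREE][9-10 ALLOC][11-15 ALLOC][16-30 FREE]
free(e): e = 1 -> block [1-3 ALLOC]; mark free, coalesce with adjacent free neighbors -> [0-0 ALLOC][1-8 FREE][9-10 ALLOC][11-15 ALLOC][16-30 FREE]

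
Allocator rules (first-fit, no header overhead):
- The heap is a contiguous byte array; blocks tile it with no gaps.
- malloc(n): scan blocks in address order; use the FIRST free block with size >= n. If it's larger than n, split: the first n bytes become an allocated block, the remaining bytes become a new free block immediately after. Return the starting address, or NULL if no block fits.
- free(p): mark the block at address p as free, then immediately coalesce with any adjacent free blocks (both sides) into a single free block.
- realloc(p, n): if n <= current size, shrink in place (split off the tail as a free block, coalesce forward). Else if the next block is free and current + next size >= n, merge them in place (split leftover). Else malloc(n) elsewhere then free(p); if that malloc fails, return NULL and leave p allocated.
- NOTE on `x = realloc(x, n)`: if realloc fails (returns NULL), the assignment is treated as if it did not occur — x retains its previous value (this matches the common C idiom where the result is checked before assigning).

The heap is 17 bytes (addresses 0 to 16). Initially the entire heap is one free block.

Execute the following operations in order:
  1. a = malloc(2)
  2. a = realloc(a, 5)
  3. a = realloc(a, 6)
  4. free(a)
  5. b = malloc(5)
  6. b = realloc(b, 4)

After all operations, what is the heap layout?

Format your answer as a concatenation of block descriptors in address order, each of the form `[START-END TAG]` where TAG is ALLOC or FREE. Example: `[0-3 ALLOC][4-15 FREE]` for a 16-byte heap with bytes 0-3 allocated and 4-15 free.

Op 1: a = malloc(2) -> a = 0; heap: [0-1 ALLOC][2-16 FREE]
Op 2: a = realloc(a, 5) -> a = 0; heap: [0-4 ALLOC][5-16 FREE]
Op 3: a = realloc(a, 6) -> a = 0; heap: [0-5 ALLOC][6-16 FREE]
Op 4: free(a) -> (freed a); heap: [0-16 FREE]
Op 5: b = malloc(5) -> b = 0; heap: [0-4 ALLOC][5-16 FREE]
Op 6: b = realloc(b, 4) -> b = 0; heap: [0-3 ALLOC][4-16 FREE]

Answer: [0-3 ALLOC][4-16 FREE]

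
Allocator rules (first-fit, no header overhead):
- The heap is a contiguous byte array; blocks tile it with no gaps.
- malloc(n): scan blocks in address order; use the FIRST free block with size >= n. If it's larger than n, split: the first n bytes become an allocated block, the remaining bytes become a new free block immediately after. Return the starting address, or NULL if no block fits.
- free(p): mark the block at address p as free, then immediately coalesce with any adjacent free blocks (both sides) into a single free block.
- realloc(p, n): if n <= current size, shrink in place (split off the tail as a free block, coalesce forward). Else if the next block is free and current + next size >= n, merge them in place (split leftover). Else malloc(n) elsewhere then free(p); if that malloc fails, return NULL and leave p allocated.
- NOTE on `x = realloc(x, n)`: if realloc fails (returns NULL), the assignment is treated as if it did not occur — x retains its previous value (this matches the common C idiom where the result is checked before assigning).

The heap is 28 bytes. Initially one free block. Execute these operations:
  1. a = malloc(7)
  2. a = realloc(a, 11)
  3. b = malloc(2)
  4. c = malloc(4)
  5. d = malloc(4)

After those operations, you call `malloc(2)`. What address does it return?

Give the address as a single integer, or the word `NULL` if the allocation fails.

Answer: 21

Derivation:
Op 1: a = malloc(7) -> a = 0; heap: [0-6 ALLOC][7-27 FREE]
Op 2: a = realloc(a, 11) -> a = 0; heap: [0-10 ALLOC][11-27 FREE]
Op 3: b = malloc(2) -> b = 11; heap: [0-10 ALLOC][11-12 ALLOC][13-27 FREE]
Op 4: c = malloc(4) -> c = 13; heap: [0-10 ALLOC][11-12 ALLOC][13-16 ALLOC][17-27 FREE]
Op 5: d = malloc(4) -> d = 17; heap: [0-10 ALLOC][11-12 ALLOC][13-16 ALLOC][17-20 ALLOC][21-27 FREE]
malloc(2): first-fit scan over [0-10 ALLOC][11-12 ALLOC][13-16 ALLOC][17-20 ALLOC][21-27 FREE] -> 21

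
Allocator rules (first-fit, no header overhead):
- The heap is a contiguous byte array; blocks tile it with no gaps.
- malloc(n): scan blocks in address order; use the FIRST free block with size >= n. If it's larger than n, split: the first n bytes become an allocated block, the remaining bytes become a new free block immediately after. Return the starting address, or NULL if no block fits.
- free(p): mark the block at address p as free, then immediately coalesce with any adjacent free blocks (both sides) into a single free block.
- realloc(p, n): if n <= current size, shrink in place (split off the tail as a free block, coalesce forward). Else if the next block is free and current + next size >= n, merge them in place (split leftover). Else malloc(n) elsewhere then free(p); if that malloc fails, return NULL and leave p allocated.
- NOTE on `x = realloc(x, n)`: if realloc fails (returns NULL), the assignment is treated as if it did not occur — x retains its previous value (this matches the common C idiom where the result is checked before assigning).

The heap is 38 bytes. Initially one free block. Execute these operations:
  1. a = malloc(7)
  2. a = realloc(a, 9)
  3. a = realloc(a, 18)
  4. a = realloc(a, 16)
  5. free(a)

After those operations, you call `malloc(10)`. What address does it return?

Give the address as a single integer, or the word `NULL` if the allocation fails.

Op 1: a = malloc(7) -> a = 0; heap: [0-6 ALLOC][7-37 FREE]
Op 2: a = realloc(a, 9) -> a = 0; heap: [0-8 ALLOC][9-37 FREE]
Op 3: a = realloc(a, 18) -> a = 0; heap: [0-17 ALLOC][18-37 FREE]
Op 4: a = realloc(a, 16) -> a = 0; heap: [0-15 ALLOC][16-37 FREE]
Op 5: free(a) -> (freed a); heap: [0-37 FREE]
malloc(10): first-fit scan over [0-37 FREE] -> 0

Answer: 0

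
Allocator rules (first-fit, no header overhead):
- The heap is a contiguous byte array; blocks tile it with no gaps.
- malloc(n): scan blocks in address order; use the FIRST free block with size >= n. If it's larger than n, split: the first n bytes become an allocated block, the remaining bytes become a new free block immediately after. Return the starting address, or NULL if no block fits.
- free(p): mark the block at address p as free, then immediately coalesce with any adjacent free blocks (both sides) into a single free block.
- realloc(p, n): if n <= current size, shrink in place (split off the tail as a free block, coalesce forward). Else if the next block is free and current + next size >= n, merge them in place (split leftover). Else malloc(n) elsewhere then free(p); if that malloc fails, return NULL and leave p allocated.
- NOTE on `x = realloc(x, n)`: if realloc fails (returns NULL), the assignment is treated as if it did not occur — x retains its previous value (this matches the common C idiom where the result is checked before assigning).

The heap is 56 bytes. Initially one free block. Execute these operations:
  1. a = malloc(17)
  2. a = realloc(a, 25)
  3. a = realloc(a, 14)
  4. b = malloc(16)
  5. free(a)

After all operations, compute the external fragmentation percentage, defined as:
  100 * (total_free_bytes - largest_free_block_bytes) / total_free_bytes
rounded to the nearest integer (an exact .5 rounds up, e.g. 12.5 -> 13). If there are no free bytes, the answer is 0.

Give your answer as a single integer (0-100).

Op 1: a = malloc(17) -> a = 0; heap: [0-16 ALLOC][17-55 FREE]
Op 2: a = realloc(a, 25) -> a = 0; heap: [0-24 ALLOC][25-55 FREE]
Op 3: a = realloc(a, 14) -> a = 0; heap: [0-13 ALLOC][14-55 FREE]
Op 4: b = malloc(16) -> b = 14; heap: [0-13 ALLOC][14-29 ALLOC][30-55 FREE]
Op 5: free(a) -> (freed a); heap: [0-13 FREE][14-29 ALLOC][30-55 FREE]
Free blocks: [14 26] total_free=40 largest=26 -> 100*(40-26)/40 = 1400/40 = 35

Answer: 35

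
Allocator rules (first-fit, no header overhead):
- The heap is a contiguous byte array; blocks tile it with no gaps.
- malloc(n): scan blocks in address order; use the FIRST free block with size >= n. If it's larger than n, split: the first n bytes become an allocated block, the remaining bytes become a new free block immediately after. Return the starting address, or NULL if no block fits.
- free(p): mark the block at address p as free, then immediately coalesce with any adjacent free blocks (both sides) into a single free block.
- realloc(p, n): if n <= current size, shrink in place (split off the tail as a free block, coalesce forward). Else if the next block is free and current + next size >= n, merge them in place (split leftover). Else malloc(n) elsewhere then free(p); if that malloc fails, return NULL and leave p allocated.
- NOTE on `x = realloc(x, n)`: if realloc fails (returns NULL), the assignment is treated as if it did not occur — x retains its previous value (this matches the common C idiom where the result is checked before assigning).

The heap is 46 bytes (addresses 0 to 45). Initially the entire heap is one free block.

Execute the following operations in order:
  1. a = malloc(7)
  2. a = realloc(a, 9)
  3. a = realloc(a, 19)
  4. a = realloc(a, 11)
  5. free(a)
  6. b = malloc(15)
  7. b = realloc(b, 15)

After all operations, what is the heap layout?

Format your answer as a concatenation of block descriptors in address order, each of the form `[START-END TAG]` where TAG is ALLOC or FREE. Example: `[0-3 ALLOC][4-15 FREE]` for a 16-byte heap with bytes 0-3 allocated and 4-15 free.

Op 1: a = malloc(7) -> a = 0; heap: [0-6 ALLOC][7-45 FREE]
Op 2: a = realloc(a, 9) -> a = 0; heap: [0-8 ALLOC][9-45 FREE]
Op 3: a = realloc(a, 19) -> a = 0; heap: [0-18 ALLOC][19-45 FREE]
Op 4: a = realloc(a, 11) -> a = 0; heap: [0-10 ALLOC][11-45 FREE]
Op 5: free(a) -> (freed a); heap: [0-45 FREE]
Op 6: b = malloc(15) -> b = 0; heap: [0-14 ALLOC][15-45 FREE]
Op 7: b = realloc(b, 15) -> b = 0; heap: [0-14 ALLOC][15-45 FREE]

Answer: [0-14 ALLOC][15-45 FREE]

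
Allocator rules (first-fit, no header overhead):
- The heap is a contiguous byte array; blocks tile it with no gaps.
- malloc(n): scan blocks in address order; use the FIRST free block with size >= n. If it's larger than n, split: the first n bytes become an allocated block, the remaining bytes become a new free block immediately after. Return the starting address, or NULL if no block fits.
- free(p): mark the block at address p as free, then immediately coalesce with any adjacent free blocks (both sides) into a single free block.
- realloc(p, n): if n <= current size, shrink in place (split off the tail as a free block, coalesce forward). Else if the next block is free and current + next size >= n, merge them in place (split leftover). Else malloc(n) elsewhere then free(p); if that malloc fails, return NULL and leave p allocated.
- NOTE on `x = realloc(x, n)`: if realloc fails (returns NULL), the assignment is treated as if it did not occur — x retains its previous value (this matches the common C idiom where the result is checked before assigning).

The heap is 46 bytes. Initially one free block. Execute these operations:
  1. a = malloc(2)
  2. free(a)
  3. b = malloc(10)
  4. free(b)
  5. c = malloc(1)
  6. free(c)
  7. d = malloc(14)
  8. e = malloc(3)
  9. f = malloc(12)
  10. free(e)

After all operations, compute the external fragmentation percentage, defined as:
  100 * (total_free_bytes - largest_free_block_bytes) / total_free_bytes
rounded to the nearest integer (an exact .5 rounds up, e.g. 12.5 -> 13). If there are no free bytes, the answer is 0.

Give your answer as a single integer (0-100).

Answer: 15

Derivation:
Op 1: a = malloc(2) -> a = 0; heap: [0-1 ALLOC][2-45 FREE]
Op 2: free(a) -> (freed a); heap: [0-45 FREE]
Op 3: b = malloc(10) -> b = 0; heap: [0-9 ALLOC][10-45 FREE]
Op 4: free(b) -> (freed b); heap: [0-45 FREE]
Op 5: c = malloc(1) -> c = 0; heap: [0-0 ALLOC][1-45 FREE]
Op 6: free(c) -> (freed c); heap: [0-45 FREE]
Op 7: d = malloc(14) -> d = 0; heap: [0-13 ALLOC][14-45 FREE]
Op 8: e = malloc(3) -> e = 14; heap: [0-13 ALLOC][14-16 ALLOC][17-45 FREE]
Op 9: f = malloc(12) -> f = 17; heap: [0-13 ALLOC][14-16 ALLOC][17-28 ALLOC][29-45 FREE]
Op 10: free(e) -> (freed e); heap: [0-13 ALLOC][14-16 FREE][17-28 ALLOC][29-45 FREE]
Free blocks: [3 17] total_free=20 largest=17 -> 100*(20-17)/20 = 300/20 = 15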